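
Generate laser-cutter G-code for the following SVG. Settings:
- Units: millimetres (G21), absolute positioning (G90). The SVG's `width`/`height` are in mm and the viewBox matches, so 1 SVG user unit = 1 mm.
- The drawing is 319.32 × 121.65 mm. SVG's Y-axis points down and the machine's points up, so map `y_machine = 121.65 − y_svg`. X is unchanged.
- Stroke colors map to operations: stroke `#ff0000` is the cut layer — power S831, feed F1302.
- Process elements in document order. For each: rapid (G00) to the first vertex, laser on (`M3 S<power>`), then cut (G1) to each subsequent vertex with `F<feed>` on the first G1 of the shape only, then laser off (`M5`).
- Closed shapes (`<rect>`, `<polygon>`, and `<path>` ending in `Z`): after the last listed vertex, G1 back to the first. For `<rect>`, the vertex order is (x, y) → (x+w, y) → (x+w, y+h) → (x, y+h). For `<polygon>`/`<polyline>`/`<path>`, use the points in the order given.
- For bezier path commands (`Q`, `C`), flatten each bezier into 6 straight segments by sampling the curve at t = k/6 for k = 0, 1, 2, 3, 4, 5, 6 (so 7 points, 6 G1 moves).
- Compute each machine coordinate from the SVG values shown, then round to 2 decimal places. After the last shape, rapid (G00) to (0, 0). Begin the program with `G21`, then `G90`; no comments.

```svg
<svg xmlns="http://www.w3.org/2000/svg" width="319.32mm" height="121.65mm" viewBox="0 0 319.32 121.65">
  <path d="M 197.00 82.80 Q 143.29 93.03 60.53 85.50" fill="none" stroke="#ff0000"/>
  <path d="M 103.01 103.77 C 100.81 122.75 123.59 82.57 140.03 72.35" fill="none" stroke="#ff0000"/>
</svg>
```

1 u = 1 mm; y_m = 121.65 − y.

[1] `<path>` quadratic bezier, #ff0000→cut S831 F1302: (197.00,38.85) → (178.29,35.93) → (157.97,34.00) → (136.03,33.06) → (112.48,33.10) → (87.31,34.13) → (60.53,36.15)

[2] `<path>` cubic bezier, #ff0000→cut S831 F1302: (103.01,17.88) → (103.85,12.91) → (107.98,15.32) → (114.53,22.64) → (122.64,32.39) → (131.43,42.11) → (140.03,49.30)

G21
G90
G00 X197.00 Y38.85
M3 S831
G1 X178.29 Y35.93 F1302
G1 X157.97 Y34.00
G1 X136.03 Y33.06
G1 X112.48 Y33.10
G1 X87.31 Y34.13
G1 X60.53 Y36.15
M5
G00 X103.01 Y17.88
M3 S831
G1 X103.85 Y12.91 F1302
G1 X107.98 Y15.32
G1 X114.53 Y22.64
G1 X122.64 Y32.39
G1 X131.43 Y42.11
G1 X140.03 Y49.30
M5
G00 X0.00 Y0.00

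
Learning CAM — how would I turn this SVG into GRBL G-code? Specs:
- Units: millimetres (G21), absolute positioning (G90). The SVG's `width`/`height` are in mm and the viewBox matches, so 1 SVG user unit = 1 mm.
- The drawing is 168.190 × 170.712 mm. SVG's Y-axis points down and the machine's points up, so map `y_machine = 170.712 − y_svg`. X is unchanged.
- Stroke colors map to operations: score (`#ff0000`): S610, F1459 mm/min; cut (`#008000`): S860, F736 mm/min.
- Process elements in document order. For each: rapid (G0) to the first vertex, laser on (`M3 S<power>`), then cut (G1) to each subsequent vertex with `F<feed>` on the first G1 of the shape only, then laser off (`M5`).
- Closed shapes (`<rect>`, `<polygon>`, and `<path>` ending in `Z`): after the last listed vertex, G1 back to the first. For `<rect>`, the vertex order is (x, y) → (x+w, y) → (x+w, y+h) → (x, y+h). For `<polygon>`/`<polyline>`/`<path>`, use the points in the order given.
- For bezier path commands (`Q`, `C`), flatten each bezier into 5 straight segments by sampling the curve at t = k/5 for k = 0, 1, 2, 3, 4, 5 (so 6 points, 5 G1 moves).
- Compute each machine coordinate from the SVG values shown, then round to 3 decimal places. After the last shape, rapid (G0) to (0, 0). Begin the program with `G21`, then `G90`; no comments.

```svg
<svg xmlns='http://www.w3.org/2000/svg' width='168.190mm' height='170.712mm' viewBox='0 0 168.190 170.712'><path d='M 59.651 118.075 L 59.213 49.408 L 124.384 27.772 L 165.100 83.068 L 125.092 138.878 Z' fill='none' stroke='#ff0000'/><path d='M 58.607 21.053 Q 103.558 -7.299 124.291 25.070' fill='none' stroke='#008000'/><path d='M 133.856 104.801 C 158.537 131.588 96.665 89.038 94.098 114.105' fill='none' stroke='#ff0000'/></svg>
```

G21
G90
G0 X59.651 Y52.637
M3 S610
G1 X59.213 Y121.304 F1459
G1 X124.384 Y142.940
G1 X165.100 Y87.644
G1 X125.092 Y31.834
G1 X59.651 Y52.637
M5
G0 X58.607 Y149.659
M3 S860
G1 X75.619 Y158.571 F736
G1 X90.693 Y162.625
G1 X103.830 Y161.822
G1 X115.029 Y156.161
G1 X124.291 Y145.642
M5
G0 X133.856 Y65.911
M3 S610
G1 X139.445 Y57.064 F1459
G1 X131.263 Y58.283
G1 X116.310 Y62.996
G1 X101.588 Y64.629
G1 X94.098 Y56.607
M5
G0 X0.000 Y0.000

1 u = 1 mm; y_m = 170.712 − y.

[1] `<path>` regular polygon, #ff0000→score S610 F1459: (59.651,52.637) → (59.213,121.304) → (124.384,142.940) → (165.100,87.644) → (125.092,31.834) → (59.651,52.637) (closed)

[2] `<path>` quadratic bezier, #008000→cut S860 F736: (58.607,149.659) → (75.619,158.571) → (90.693,162.625) → (103.830,161.822) → (115.029,156.161) → (124.291,145.642)

[3] `<path>` cubic bezier, #ff0000→score S610 F1459: (133.856,65.911) → (139.445,57.064) → (131.263,58.283) → (116.310,62.996) → (101.588,64.629) → (94.098,56.607)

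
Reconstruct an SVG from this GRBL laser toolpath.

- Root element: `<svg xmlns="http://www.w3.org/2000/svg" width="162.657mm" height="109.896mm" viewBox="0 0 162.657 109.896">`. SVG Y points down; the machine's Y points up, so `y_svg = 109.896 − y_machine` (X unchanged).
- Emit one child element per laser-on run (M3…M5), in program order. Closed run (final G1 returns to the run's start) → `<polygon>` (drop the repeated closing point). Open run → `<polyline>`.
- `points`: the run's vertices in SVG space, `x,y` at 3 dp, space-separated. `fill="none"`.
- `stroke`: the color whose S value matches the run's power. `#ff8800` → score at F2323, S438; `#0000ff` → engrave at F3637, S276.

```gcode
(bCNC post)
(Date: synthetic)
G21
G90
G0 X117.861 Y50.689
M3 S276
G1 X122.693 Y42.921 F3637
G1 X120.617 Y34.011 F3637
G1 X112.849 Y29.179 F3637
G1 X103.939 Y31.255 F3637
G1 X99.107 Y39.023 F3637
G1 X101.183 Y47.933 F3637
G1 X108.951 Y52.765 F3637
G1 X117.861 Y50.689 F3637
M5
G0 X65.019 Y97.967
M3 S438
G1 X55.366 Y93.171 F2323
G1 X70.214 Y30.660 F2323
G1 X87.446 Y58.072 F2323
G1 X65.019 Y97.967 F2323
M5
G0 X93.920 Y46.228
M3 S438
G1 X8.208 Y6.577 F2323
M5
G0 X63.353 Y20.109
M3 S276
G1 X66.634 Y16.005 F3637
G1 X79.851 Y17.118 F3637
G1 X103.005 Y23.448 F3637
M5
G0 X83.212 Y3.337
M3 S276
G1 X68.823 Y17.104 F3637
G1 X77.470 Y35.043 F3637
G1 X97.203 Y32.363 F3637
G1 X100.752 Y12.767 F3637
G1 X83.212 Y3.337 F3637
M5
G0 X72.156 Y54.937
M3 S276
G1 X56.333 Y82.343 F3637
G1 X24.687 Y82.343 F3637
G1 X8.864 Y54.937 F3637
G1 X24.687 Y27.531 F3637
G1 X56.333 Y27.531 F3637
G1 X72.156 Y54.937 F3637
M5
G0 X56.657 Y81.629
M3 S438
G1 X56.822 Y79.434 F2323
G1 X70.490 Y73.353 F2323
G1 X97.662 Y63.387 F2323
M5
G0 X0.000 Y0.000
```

Machine Y-up, SVG Y-down with viewBox height 109.896, so y_svg = 109.896 − y_machine; X carries over.

Run 1: the run's S276 means `#0000ff` (engrave). The run returns to its start, so emit a `<polygon>` with points (Y-flipped): 117.861,59.207 122.693,66.975 120.617,75.885 112.849,80.717 103.939,78.641 99.107,70.873 101.183,61.963 108.951,57.131.

Run 2: the run's S438 means `#ff8800` (score). The run returns to its start, so emit a `<polygon>` with points (Y-flipped): 65.019,11.929 55.366,16.725 70.214,79.236 87.446,51.824.

Run 3: the run's S438 means `#ff8800` (score). The run is open, so emit a `<polyline>` with points (Y-flipped): 93.920,63.668 8.208,103.319.

Run 4: the run's S276 means `#0000ff` (engrave). The run is open, so emit a `<polyline>` with points (Y-flipped): 63.353,89.787 66.634,93.891 79.851,92.778 103.005,86.448.

Run 5: the run's S276 means `#0000ff` (engrave). The run returns to its start, so emit a `<polygon>` with points (Y-flipped): 83.212,106.559 68.823,92.792 77.470,74.853 97.203,77.533 100.752,97.129.

Run 6: the run's S276 means `#0000ff` (engrave). The run returns to its start, so emit a `<polygon>` with points (Y-flipped): 72.156,54.959 56.333,27.553 24.687,27.553 8.864,54.959 24.687,82.365 56.333,82.365.

Run 7: the run's S438 means `#ff8800` (score). The run is open, so emit a `<polyline>` with points (Y-flipped): 56.657,28.267 56.822,30.462 70.490,36.543 97.662,46.509.

<svg xmlns="http://www.w3.org/2000/svg" width="162.657mm" height="109.896mm" viewBox="0 0 162.657 109.896">
  <polygon points="117.861,59.207 122.693,66.975 120.617,75.885 112.849,80.717 103.939,78.641 99.107,70.873 101.183,61.963 108.951,57.131" fill="none" stroke="#0000ff"/>
  <polygon points="65.019,11.929 55.366,16.725 70.214,79.236 87.446,51.824" fill="none" stroke="#ff8800"/>
  <polyline points="93.920,63.668 8.208,103.319" fill="none" stroke="#ff8800"/>
  <polyline points="63.353,89.787 66.634,93.891 79.851,92.778 103.005,86.448" fill="none" stroke="#0000ff"/>
  <polygon points="83.212,106.559 68.823,92.792 77.470,74.853 97.203,77.533 100.752,97.129" fill="none" stroke="#0000ff"/>
  <polygon points="72.156,54.959 56.333,27.553 24.687,27.553 8.864,54.959 24.687,82.365 56.333,82.365" fill="none" stroke="#0000ff"/>
  <polyline points="56.657,28.267 56.822,30.462 70.490,36.543 97.662,46.509" fill="none" stroke="#ff8800"/>
</svg>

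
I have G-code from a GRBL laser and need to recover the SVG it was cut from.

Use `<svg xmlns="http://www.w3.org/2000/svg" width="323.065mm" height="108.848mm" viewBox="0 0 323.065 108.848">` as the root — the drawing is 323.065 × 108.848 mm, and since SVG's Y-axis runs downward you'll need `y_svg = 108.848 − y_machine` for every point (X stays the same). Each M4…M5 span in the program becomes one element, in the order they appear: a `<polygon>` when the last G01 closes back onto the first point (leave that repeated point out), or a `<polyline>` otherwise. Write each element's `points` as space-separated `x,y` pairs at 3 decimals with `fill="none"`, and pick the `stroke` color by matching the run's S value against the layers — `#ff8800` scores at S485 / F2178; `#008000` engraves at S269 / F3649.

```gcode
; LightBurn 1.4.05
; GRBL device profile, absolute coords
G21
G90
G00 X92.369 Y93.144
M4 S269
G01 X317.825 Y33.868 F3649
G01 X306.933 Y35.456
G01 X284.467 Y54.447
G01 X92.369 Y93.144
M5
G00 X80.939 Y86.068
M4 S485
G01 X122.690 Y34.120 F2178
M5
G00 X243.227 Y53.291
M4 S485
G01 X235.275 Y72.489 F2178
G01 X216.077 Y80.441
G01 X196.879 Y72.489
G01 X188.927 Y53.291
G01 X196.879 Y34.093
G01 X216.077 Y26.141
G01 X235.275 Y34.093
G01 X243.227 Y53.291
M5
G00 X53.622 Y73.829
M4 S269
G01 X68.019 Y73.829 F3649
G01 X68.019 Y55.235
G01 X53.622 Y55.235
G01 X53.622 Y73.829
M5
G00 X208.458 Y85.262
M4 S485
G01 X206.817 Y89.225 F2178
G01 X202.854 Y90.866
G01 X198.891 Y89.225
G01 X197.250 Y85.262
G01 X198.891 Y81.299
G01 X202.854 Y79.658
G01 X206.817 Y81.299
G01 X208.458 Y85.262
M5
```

y_svg = 108.848 − y_m.

[1] S269→`#008000` (engrave); closed run; points: 92.369,15.704 317.825,74.980 306.933,73.392 284.467,54.401

[2] S485→`#ff8800` (score); open run; points: 80.939,22.780 122.690,74.728

[3] S485→`#ff8800` (score); closed run; points: 243.227,55.557 235.275,36.359 216.077,28.407 196.879,36.359 188.927,55.557 196.879,74.755 216.077,82.707 235.275,74.755

[4] S269→`#008000` (engrave); closed run; points: 53.622,35.019 68.019,35.019 68.019,53.613 53.622,53.613

[5] S485→`#ff8800` (score); closed run; points: 208.458,23.586 206.817,19.623 202.854,17.982 198.891,19.623 197.250,23.586 198.891,27.549 202.854,29.190 206.817,27.549

<svg xmlns="http://www.w3.org/2000/svg" width="323.065mm" height="108.848mm" viewBox="0 0 323.065 108.848">
  <polygon points="92.369,15.704 317.825,74.980 306.933,73.392 284.467,54.401" fill="none" stroke="#008000"/>
  <polyline points="80.939,22.780 122.690,74.728" fill="none" stroke="#ff8800"/>
  <polygon points="243.227,55.557 235.275,36.359 216.077,28.407 196.879,36.359 188.927,55.557 196.879,74.755 216.077,82.707 235.275,74.755" fill="none" stroke="#ff8800"/>
  <polygon points="53.622,35.019 68.019,35.019 68.019,53.613 53.622,53.613" fill="none" stroke="#008000"/>
  <polygon points="208.458,23.586 206.817,19.623 202.854,17.982 198.891,19.623 197.250,23.586 198.891,27.549 202.854,29.190 206.817,27.549" fill="none" stroke="#ff8800"/>
</svg>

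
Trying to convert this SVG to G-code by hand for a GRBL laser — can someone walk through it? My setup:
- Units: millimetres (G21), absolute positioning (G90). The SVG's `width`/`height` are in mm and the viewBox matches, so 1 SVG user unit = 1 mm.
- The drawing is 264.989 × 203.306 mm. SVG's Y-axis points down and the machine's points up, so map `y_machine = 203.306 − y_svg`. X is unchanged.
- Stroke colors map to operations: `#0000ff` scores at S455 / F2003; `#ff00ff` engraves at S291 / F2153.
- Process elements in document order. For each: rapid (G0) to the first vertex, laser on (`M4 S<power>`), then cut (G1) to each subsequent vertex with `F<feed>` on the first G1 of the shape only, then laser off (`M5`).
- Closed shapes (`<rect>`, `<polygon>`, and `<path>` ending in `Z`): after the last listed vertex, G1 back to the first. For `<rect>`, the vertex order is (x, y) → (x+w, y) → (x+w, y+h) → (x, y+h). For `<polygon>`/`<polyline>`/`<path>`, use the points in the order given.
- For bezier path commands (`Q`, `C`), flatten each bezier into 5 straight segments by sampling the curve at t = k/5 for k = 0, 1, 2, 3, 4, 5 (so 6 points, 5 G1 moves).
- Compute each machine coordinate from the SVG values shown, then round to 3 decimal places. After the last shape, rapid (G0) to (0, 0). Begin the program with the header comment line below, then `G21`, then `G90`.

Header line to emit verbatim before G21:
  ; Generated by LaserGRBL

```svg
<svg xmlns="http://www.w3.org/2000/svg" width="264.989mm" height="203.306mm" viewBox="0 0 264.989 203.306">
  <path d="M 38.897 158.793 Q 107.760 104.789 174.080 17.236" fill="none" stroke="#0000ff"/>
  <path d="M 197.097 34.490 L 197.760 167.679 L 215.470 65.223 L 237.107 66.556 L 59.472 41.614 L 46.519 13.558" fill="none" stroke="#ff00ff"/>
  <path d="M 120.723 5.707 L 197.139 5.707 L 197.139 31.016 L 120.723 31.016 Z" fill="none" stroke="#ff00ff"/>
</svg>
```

Since the viewBox matches the mm dimensions, user units are millimetres directly. The only transform is the Y-flip y_m = 203.306 − y_svg.

Shape 1 is a quadratic bezier drawn with `<path>`. Its stroke #0000ff means score at S455, F2003. After flipping Y the toolpath is (38.897,44.513) → (66.340,67.457) → (93.581,93.084) → (120.617,121.395) → (147.450,152.391) → (174.080,186.070).

Shape 2 is a open polyline drawn with `<path>`. Its stroke #ff00ff means engrave at S291, F2153. After flipping Y the toolpath is (197.097,168.816) → (197.760,35.627) → (215.470,138.083) → (237.107,136.750) → (59.472,161.692) → (46.519,189.748).

Shape 3 is a rectangle drawn with `<path>`. Its stroke #ff00ff means engrave at S291, F2153. After flipping Y the toolpath is (120.723,197.599) → (197.139,197.599) → (197.139,172.290) → (120.723,172.290) → (120.723,197.599), returning to the start.

; Generated by LaserGRBL
G21
G90
G0 X38.897 Y44.513
M4 S455
G1 X66.340 Y67.457 F2003
G1 X93.581 Y93.084
G1 X120.617 Y121.395
G1 X147.450 Y152.391
G1 X174.080 Y186.070
M5
G0 X197.097 Y168.816
M4 S291
G1 X197.760 Y35.627 F2153
G1 X215.470 Y138.083
G1 X237.107 Y136.750
G1 X59.472 Y161.692
G1 X46.519 Y189.748
M5
G0 X120.723 Y197.599
M4 S291
G1 X197.139 Y197.599 F2153
G1 X197.139 Y172.290
G1 X120.723 Y172.290
G1 X120.723 Y197.599
M5
G0 X0.000 Y0.000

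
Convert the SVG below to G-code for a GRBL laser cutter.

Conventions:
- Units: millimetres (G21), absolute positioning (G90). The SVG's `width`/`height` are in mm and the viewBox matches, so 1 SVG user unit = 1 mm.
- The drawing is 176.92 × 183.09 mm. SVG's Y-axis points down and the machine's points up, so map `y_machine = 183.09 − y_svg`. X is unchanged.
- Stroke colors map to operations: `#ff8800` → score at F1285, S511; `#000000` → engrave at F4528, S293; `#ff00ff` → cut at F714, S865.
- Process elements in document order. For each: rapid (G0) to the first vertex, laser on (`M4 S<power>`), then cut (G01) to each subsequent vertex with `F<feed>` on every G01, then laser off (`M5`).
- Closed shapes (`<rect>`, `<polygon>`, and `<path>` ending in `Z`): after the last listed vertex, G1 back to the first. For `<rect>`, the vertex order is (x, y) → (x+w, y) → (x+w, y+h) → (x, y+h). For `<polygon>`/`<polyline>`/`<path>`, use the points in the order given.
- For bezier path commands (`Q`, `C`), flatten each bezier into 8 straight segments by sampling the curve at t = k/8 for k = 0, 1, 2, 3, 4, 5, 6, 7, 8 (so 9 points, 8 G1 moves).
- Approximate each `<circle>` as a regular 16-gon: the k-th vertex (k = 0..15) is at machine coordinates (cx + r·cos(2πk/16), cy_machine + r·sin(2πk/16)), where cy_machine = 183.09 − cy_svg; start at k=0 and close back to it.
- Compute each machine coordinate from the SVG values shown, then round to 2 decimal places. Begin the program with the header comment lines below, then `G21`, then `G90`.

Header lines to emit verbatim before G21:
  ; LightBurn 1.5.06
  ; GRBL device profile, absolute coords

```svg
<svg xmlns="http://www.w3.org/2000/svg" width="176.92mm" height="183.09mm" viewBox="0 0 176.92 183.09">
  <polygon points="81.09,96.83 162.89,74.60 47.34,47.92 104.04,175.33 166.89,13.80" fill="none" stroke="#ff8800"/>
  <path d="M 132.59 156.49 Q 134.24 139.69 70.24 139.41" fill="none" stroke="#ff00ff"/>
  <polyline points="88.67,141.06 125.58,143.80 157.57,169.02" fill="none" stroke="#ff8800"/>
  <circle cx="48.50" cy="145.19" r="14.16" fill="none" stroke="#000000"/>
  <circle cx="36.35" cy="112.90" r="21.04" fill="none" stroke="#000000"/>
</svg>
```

; LightBurn 1.5.06
; GRBL device profile, absolute coords
G21
G90
G0 X81.09 Y86.26
M4 S511
G01 X162.89 Y108.49 F1285
G01 X47.34 Y135.17 F1285
G01 X104.04 Y7.76 F1285
G01 X166.89 Y169.29 F1285
G01 X81.09 Y86.26 F1285
M5
G0 X132.59 Y26.60
M4 S865
G01 X131.98 Y30.54 F714
G01 X129.31 Y33.97 F714
G01 X124.60 Y36.88 F714
G01 X117.83 Y39.27 F714
G01 X109.01 Y41.15 F714
G01 X98.14 Y42.51 F714
G01 X85.21 Y43.35 F714
G01 X70.24 Y43.68 F714
M5
G0 X88.67 Y42.03
M4 S511
G01 X125.58 Y39.29 F1285
G01 X157.57 Y14.07 F1285
M5
G0 X62.66 Y37.90
M4 S293
G01 X61.58 Y43.32 F4528
G01 X58.51 Y47.91 F4528
G01 X53.92 Y50.98 F4528
G01 X48.50 Y52.06 F4528
G01 X43.08 Y50.98 F4528
G01 X38.49 Y47.91 F4528
G01 X35.42 Y43.32 F4528
G01 X34.34 Y37.90 F4528
G01 X35.42 Y32.48 F4528
G01 X38.49 Y27.89 F4528
G01 X43.08 Y24.82 F4528
G01 X48.50 Y23.74 F4528
G01 X53.92 Y24.82 F4528
G01 X58.51 Y27.89 F4528
G01 X61.58 Y32.48 F4528
G01 X62.66 Y37.90 F4528
M5
G0 X57.39 Y70.19
M4 S293
G01 X55.79 Y78.24 F4528
G01 X51.23 Y85.07 F4528
G01 X44.40 Y89.63 F4528
G01 X36.35 Y91.23 F4528
G01 X28.30 Y89.63 F4528
G01 X21.47 Y85.07 F4528
G01 X16.91 Y78.24 F4528
G01 X15.31 Y70.19 F4528
G01 X16.91 Y62.14 F4528
G01 X21.47 Y55.31 F4528
G01 X28.30 Y50.75 F4528
G01 X36.35 Y49.15 F4528
G01 X44.40 Y50.75 F4528
G01 X51.23 Y55.31 F4528
G01 X55.79 Y62.14 F4528
G01 X57.39 Y70.19 F4528
M5

viewBox `0 0 176.92 183.09` with mm width/height → 1 unit = 1 mm. Flip: y_m = 183.09 − y_svg.

**Shape 1** — `<polygon>` closed polygon, stroke `#ff8800` → score (S511, F1285). Machine vertices: (81.09,86.26) → (162.89,108.49) → (47.34,135.17) → (104.04,7.76) → (166.89,169.29) → (81.09,86.26). Closed: final G1 returns to the first vertex.

**Shape 2** — `<path>` quadratic bezier, stroke `#ff00ff` → cut (S865, F714). Control points (SVG): P0=(132.59,156.49), P1=(134.24,139.69), P2=(70.24,139.41); sampled at t=k/8. Machine vertices: (132.59,26.60) → (131.98,30.54) → (129.31,33.97) → (124.60,36.88) → (117.83,39.27) → (109.01,41.15) → (98.14,42.51) → (85.21,43.35) → (70.24,43.68). Open path.

**Shape 3** — `<polyline>` open polyline, stroke `#ff8800` → score (S511, F1285). Machine vertices: (88.67,42.03) → (125.58,39.29) → (157.57,14.07). Open path.

**Shape 4** — `<circle>` circle, stroke `#000000` → engrave (S293, F4528). Machine vertices: (62.66,37.90) → (61.58,43.32) → (58.51,47.91) → (53.92,50.98) → (48.50,52.06) → (43.08,50.98) → (38.49,47.91) → (35.42,43.32) → (34.34,37.90) → (35.42,32.48) → (38.49,27.89) → (43.08,24.82) → (48.50,23.74) → (53.92,24.82) → (58.51,27.89) → (61.58,32.48) → (62.66,37.90). Closed: final G1 returns to the first vertex.

**Shape 5** — `<circle>` circle, stroke `#000000` → engrave (S293, F4528). Machine vertices: (57.39,70.19) → (55.79,78.24) → (51.23,85.07) → (44.40,89.63) → (36.35,91.23) → (28.30,89.63) → (21.47,85.07) → (16.91,78.24) → (15.31,70.19) → (16.91,62.14) → (21.47,55.31) → (28.30,50.75) → (36.35,49.15) → (44.40,50.75) → (51.23,55.31) → (55.79,62.14) → (57.39,70.19). Closed: final G1 returns to the first vertex.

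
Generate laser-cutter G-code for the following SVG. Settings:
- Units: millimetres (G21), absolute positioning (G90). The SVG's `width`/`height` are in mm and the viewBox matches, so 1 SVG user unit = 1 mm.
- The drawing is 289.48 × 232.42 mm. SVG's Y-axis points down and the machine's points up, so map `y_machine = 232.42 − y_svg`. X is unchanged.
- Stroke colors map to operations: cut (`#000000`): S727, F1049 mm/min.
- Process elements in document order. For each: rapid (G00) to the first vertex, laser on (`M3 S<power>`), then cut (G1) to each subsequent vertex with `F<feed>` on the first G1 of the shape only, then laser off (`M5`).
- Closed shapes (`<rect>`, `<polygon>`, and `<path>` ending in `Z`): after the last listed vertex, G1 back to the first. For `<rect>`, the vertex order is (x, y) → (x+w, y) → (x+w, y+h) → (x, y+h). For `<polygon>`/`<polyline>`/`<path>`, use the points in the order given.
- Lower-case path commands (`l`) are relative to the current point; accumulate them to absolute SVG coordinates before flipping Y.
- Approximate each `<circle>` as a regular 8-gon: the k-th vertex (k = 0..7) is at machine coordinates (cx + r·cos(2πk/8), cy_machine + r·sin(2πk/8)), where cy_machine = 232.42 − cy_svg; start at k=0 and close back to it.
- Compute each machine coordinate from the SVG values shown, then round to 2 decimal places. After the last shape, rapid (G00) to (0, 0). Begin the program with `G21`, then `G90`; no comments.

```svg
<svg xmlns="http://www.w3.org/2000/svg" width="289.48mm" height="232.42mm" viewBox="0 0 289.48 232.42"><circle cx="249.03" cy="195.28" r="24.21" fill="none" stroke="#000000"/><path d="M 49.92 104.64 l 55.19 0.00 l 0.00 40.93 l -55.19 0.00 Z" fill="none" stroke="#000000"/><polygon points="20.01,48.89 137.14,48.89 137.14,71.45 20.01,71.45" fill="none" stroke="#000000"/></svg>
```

viewBox `0 0 289.48 232.42` with mm width/height → 1 unit = 1 mm. Flip: y_m = 232.42 − y_svg.

**Shape 1** — `<circle>` circle, stroke `#000000` → cut (S727, F1049). Machine vertices: (273.24,37.14) → (266.15,54.26) → (249.03,61.35) → (231.91,54.26) → (224.82,37.14) → (231.91,20.02) → (249.03,12.93) → (266.15,20.02) → (273.24,37.14). Closed: final G1 returns to the first vertex.

**Shape 2** — `<path>` rectangle, stroke `#000000` → cut (S727, F1049). Machine vertices: (49.92,127.78) → (105.11,127.78) → (105.11,86.85) → (49.92,86.85) → (49.92,127.78). Closed: final G1 returns to the first vertex.

**Shape 3** — `<polygon>` rectangle, stroke `#000000` → cut (S727, F1049). Machine vertices: (20.01,183.53) → (137.14,183.53) → (137.14,160.97) → (20.01,160.97) → (20.01,183.53). Closed: final G1 returns to the first vertex.

G21
G90
G00 X273.24 Y37.14
M3 S727
G1 X266.15 Y54.26 F1049
G1 X249.03 Y61.35
G1 X231.91 Y54.26
G1 X224.82 Y37.14
G1 X231.91 Y20.02
G1 X249.03 Y12.93
G1 X266.15 Y20.02
G1 X273.24 Y37.14
M5
G00 X49.92 Y127.78
M3 S727
G1 X105.11 Y127.78 F1049
G1 X105.11 Y86.85
G1 X49.92 Y86.85
G1 X49.92 Y127.78
M5
G00 X20.01 Y183.53
M3 S727
G1 X137.14 Y183.53 F1049
G1 X137.14 Y160.97
G1 X20.01 Y160.97
G1 X20.01 Y183.53
M5
G00 X0.00 Y0.00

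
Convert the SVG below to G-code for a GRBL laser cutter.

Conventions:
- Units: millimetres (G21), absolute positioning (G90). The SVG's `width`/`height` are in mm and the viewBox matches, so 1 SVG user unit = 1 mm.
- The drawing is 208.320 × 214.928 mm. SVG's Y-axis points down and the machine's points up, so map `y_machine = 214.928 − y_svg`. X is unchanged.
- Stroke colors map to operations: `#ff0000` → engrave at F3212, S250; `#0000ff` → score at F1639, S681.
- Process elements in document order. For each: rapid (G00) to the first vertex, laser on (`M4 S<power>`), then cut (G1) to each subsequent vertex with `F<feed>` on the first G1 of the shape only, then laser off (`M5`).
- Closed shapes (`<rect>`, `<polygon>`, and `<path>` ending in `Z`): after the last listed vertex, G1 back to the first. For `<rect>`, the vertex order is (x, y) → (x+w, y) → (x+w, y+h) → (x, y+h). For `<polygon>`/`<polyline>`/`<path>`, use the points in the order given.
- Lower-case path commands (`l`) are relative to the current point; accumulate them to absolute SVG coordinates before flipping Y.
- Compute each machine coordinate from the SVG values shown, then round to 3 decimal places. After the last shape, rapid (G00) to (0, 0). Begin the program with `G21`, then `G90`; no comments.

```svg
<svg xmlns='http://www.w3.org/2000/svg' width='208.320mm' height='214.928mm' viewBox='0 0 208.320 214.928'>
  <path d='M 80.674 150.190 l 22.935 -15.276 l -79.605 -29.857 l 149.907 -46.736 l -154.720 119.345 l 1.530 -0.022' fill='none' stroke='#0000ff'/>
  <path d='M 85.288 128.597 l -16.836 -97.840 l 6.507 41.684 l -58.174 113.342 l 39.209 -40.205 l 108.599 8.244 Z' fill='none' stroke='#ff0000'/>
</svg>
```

G21
G90
G00 X80.674 Y64.738
M4 S681
G1 X103.609 Y80.014 F1639
G1 X24.004 Y109.871
G1 X173.911 Y156.607
G1 X19.191 Y37.262
G1 X20.721 Y37.284
M5
G00 X85.288 Y86.331
M4 S250
G1 X68.452 Y184.171 F3212
G1 X74.959 Y142.487
G1 X16.785 Y29.145
G1 X55.994 Y69.350
G1 X164.593 Y61.106
G1 X85.288 Y86.331
M5
G00 X0.000 Y0.000

viewBox `0 0 208.320 214.928` with mm width/height → 1 unit = 1 mm. Flip: y_m = 214.928 − y_svg.

**Shape 1** — `<path>` open polyline, stroke `#0000ff` → score (S681, F1639). Machine vertices: (80.674,64.738) → (103.609,80.014) → (24.004,109.871) → (173.911,156.607) → (19.191,37.262) → (20.721,37.284). Open path.

**Shape 2** — `<path>` closed polygon, stroke `#ff0000` → engrave (S250, F3212). Machine vertices: (85.288,86.331) → (68.452,184.171) → (74.959,142.487) → (16.785,29.145) → (55.994,69.350) → (164.593,61.106) → (85.288,86.331). Closed: final G1 returns to the first vertex.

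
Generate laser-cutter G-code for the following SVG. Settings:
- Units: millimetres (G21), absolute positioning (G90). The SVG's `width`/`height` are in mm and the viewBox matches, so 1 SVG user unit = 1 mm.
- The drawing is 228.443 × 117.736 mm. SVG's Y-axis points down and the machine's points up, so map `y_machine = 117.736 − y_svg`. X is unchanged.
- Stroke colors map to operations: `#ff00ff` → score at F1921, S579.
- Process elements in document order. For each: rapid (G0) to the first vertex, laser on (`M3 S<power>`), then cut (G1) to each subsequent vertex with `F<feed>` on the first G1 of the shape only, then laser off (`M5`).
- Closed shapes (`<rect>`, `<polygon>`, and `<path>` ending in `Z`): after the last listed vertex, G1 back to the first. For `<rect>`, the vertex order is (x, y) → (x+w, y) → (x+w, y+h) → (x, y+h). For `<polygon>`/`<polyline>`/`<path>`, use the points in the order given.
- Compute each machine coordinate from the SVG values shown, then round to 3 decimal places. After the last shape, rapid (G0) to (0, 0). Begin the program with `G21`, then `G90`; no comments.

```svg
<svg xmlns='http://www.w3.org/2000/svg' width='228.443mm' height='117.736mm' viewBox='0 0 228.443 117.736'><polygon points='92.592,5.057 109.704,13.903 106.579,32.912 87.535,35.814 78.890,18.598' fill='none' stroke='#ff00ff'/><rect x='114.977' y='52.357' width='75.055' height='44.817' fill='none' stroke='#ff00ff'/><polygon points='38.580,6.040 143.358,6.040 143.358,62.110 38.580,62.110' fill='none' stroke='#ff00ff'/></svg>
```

G21
G90
G0 X92.592 Y112.679
M3 S579
G1 X109.704 Y103.833 F1921
G1 X106.579 Y84.824
G1 X87.535 Y81.922
G1 X78.890 Y99.138
G1 X92.592 Y112.679
M5
G0 X114.977 Y65.379
M3 S579
G1 X190.032 Y65.379 F1921
G1 X190.032 Y20.562
G1 X114.977 Y20.562
G1 X114.977 Y65.379
M5
G0 X38.580 Y111.696
M3 S579
G1 X143.358 Y111.696 F1921
G1 X143.358 Y55.626
G1 X38.580 Y55.626
G1 X38.580 Y111.696
M5
G0 X0.000 Y0.000

viewBox `0 0 228.443 117.736` with mm width/height → 1 unit = 1 mm. Flip: y_m = 117.736 − y_svg.

**Shape 1** — `<polygon>` regular polygon, stroke `#ff00ff` → score (S579, F1921). Machine vertices: (92.592,112.679) → (109.704,103.833) → (106.579,84.824) → (87.535,81.922) → (78.890,99.138) → (92.592,112.679). Closed: final G1 returns to the first vertex.

**Shape 2** — `<rect>` rectangle, stroke `#ff00ff` → score (S579, F1921). Machine vertices: (114.977,65.379) → (190.032,65.379) → (190.032,20.562) → (114.977,20.562) → (114.977,65.379). Closed: final G1 returns to the first vertex.

**Shape 3** — `<polygon>` rectangle, stroke `#ff00ff` → score (S579, F1921). Machine vertices: (38.580,111.696) → (143.358,111.696) → (143.358,55.626) → (38.580,55.626) → (38.580,111.696). Closed: final G1 returns to the first vertex.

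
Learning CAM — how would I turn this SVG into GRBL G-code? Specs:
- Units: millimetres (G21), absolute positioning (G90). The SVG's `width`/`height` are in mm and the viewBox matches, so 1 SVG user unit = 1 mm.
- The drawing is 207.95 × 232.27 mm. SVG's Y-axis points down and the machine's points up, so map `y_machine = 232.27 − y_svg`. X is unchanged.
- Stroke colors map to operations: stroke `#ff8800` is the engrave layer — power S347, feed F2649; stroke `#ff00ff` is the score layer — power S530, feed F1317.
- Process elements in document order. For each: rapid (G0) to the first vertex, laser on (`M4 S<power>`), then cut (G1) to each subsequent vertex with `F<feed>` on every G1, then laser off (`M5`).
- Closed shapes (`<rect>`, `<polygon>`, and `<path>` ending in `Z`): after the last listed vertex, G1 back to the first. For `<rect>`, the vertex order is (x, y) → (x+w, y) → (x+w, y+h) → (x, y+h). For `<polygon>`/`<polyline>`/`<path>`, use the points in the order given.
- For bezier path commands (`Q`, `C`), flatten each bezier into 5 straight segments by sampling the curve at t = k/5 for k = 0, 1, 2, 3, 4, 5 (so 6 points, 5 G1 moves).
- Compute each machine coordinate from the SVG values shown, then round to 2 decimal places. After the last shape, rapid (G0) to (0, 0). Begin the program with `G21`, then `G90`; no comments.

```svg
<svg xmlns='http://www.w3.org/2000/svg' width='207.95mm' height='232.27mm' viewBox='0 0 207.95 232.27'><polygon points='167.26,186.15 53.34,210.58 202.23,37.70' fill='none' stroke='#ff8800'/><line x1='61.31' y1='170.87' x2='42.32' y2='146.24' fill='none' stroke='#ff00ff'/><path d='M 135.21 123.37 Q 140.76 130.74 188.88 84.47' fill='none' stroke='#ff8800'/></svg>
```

viewBox `0 0 207.95 232.27` with mm width/height → 1 unit = 1 mm. Flip: y_m = 232.27 − y_svg.

**Shape 1** — `<polygon>` closed polygon, stroke `#ff8800` → engrave (S347, F2649). Machine vertices: (167.26,46.12) → (53.34,21.69) → (202.23,194.57) → (167.26,46.12). Closed: final G1 returns to the first vertex.

**Shape 2** — `<line>` line segment, stroke `#ff00ff` → score (S530, F1317). Machine vertices: (61.31,61.40) → (42.32,86.03). Open path.

**Shape 3** — `<path>` quadratic bezier, stroke `#ff8800` → engrave (S347, F2649). Control points (SVG): P0=(135.21,123.37), P1=(140.76,130.74), P2=(188.88,84.47); sampled at t=k/5. Machine vertices: (135.21,108.90) → (139.13,108.10) → (146.46,111.59) → (157.20,119.37) → (171.33,131.44) → (188.88,147.80). Open path.

G21
G90
G0 X167.26 Y46.12
M4 S347
G1 X53.34 Y21.69 F2649
G1 X202.23 Y194.57 F2649
G1 X167.26 Y46.12 F2649
M5
G0 X61.31 Y61.40
M4 S530
G1 X42.32 Y86.03 F1317
M5
G0 X135.21 Y108.90
M4 S347
G1 X139.13 Y108.10 F2649
G1 X146.46 Y111.59 F2649
G1 X157.20 Y119.37 F2649
G1 X171.33 Y131.44 F2649
G1 X188.88 Y147.80 F2649
M5
G0 X0.00 Y0.00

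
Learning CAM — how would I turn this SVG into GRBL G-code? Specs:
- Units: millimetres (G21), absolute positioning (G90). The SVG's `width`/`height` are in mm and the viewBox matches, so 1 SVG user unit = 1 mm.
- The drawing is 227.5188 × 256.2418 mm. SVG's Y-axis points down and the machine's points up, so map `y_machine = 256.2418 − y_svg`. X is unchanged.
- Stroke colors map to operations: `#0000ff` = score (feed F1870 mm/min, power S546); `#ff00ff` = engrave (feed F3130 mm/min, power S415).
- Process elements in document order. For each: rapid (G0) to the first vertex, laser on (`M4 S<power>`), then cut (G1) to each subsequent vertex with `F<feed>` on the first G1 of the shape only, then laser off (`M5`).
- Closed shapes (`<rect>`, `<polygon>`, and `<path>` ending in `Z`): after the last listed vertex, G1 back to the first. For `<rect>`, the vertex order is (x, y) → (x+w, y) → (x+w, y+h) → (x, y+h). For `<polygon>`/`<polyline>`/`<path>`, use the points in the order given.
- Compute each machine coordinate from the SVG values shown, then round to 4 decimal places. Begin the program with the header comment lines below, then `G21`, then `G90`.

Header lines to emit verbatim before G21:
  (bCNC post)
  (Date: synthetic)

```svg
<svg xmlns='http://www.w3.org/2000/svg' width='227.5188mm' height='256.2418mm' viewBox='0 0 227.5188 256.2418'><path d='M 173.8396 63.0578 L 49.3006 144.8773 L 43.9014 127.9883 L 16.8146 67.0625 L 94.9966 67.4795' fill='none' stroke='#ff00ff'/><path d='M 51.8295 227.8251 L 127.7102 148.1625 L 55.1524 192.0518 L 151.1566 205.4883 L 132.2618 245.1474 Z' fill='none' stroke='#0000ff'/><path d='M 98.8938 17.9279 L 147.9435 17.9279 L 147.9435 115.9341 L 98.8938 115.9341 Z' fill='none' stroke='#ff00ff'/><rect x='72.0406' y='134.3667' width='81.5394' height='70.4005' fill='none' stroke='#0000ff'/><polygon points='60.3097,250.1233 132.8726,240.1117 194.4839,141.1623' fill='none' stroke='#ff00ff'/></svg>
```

Since the viewBox matches the mm dimensions, user units are millimetres directly. The only transform is the Y-flip y_m = 256.2418 − y_svg.

Shape 1 is a open polyline drawn with `<path>`. Its stroke #ff00ff means engrave at S415, F3130. After flipping Y the toolpath is (173.8396,193.1840) → (49.3006,111.3645) → (43.9014,128.2535) → (16.8146,189.1793) → (94.9966,188.7623).

Shape 2 is a closed polygon drawn with `<path>`. Its stroke #0000ff means score at S546, F1870. After flipping Y the toolpath is (51.8295,28.4167) → (127.7102,108.0793) → (55.1524,64.1900) → (151.1566,50.7535) → (132.2618,11.0944) → (51.8295,28.4167), returning to the start.

Shape 3 is a rectangle drawn with `<path>`. Its stroke #ff00ff means engrave at S415, F3130. After flipping Y the toolpath is (98.8938,238.3139) → (147.9435,238.3139) → (147.9435,140.3077) → (98.8938,140.3077) → (98.8938,238.3139), returning to the start.

Shape 4 is a rectangle drawn with `<rect>`. Its stroke #0000ff means score at S546, F1870. After flipping Y the toolpath is (72.0406,121.8751) → (153.5800,121.8751) → (153.5800,51.4746) → (72.0406,51.4746) → (72.0406,121.8751), returning to the start.

Shape 5 is a closed polygon drawn with `<polygon>`. Its stroke #ff00ff means engrave at S415, F3130. After flipping Y the toolpath is (60.3097,6.1185) → (132.8726,16.1301) → (194.4839,115.0795) → (60.3097,6.1185), returning to the start.

(bCNC post)
(Date: synthetic)
G21
G90
G0 X173.8396 Y193.1840
M4 S415
G1 X49.3006 Y111.3645 F3130
G1 X43.9014 Y128.2535
G1 X16.8146 Y189.1793
G1 X94.9966 Y188.7623
M5
G0 X51.8295 Y28.4167
M4 S546
G1 X127.7102 Y108.0793 F1870
G1 X55.1524 Y64.1900
G1 X151.1566 Y50.7535
G1 X132.2618 Y11.0944
G1 X51.8295 Y28.4167
M5
G0 X98.8938 Y238.3139
M4 S415
G1 X147.9435 Y238.3139 F3130
G1 X147.9435 Y140.3077
G1 X98.8938 Y140.3077
G1 X98.8938 Y238.3139
M5
G0 X72.0406 Y121.8751
M4 S546
G1 X153.5800 Y121.8751 F1870
G1 X153.5800 Y51.4746
G1 X72.0406 Y51.4746
G1 X72.0406 Y121.8751
M5
G0 X60.3097 Y6.1185
M4 S415
G1 X132.8726 Y16.1301 F3130
G1 X194.4839 Y115.0795
G1 X60.3097 Y6.1185
M5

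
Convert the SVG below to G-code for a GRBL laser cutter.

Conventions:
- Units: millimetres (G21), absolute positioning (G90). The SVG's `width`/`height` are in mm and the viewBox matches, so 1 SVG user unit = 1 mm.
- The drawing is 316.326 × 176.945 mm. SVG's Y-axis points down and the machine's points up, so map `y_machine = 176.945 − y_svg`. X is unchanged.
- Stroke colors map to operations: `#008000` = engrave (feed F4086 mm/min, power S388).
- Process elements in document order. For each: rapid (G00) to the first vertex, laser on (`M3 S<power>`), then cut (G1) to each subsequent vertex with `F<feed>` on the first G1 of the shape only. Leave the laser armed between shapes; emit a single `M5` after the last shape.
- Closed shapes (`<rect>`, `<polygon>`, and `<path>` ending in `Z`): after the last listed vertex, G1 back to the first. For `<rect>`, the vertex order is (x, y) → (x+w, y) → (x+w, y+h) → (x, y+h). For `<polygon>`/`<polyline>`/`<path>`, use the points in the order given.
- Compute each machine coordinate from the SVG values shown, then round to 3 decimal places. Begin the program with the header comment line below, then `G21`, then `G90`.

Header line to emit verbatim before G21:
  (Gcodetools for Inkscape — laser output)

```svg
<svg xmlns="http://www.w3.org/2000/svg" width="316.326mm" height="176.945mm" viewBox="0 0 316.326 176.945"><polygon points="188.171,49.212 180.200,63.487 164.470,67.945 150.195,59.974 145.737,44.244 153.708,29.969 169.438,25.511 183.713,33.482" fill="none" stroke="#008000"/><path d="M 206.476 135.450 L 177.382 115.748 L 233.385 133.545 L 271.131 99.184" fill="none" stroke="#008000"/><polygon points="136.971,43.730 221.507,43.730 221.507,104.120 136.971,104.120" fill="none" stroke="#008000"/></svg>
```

(Gcodetools for Inkscape — laser output)
G21
G90
G00 X188.171 Y127.733
M3 S388
G1 X180.200 Y113.458 F4086
G1 X164.470 Y109.000
G1 X150.195 Y116.971
G1 X145.737 Y132.701
G1 X153.708 Y146.976
G1 X169.438 Y151.434
G1 X183.713 Y143.463
G1 X188.171 Y127.733
G00 X206.476 Y41.495
M3 S388
G1 X177.382 Y61.197 F4086
G1 X233.385 Y43.400
G1 X271.131 Y77.761
G00 X136.971 Y133.215
M3 S388
G1 X221.507 Y133.215 F4086
G1 X221.507 Y72.825
G1 X136.971 Y72.825
G1 X136.971 Y133.215
M5

viewBox `0 0 316.326 176.945` with mm width/height → 1 unit = 1 mm. Flip: y_m = 176.945 − y_svg.

**Shape 1** — `<polygon>` regular polygon, stroke `#008000` → engrave (S388, F4086). Machine vertices: (188.171,127.733) → (180.200,113.458) → (164.470,109.000) → (150.195,116.971) → (145.737,132.701) → (153.708,146.976) → (169.438,151.434) → (183.713,143.463) → (188.171,127.733). Closed: final G1 returns to the first vertex.

**Shape 2** — `<path>` open polyline, stroke `#008000` → engrave (S388, F4086). Machine vertices: (206.476,41.495) → (177.382,61.197) → (233.385,43.400) → (271.131,77.761). Open path.

**Shape 3** — `<polygon>` rectangle, stroke `#008000` → engrave (S388, F4086). Machine vertices: (136.971,133.215) → (221.507,133.215) → (221.507,72.825) → (136.971,72.825) → (136.971,133.215). Closed: final G1 returns to the first vertex.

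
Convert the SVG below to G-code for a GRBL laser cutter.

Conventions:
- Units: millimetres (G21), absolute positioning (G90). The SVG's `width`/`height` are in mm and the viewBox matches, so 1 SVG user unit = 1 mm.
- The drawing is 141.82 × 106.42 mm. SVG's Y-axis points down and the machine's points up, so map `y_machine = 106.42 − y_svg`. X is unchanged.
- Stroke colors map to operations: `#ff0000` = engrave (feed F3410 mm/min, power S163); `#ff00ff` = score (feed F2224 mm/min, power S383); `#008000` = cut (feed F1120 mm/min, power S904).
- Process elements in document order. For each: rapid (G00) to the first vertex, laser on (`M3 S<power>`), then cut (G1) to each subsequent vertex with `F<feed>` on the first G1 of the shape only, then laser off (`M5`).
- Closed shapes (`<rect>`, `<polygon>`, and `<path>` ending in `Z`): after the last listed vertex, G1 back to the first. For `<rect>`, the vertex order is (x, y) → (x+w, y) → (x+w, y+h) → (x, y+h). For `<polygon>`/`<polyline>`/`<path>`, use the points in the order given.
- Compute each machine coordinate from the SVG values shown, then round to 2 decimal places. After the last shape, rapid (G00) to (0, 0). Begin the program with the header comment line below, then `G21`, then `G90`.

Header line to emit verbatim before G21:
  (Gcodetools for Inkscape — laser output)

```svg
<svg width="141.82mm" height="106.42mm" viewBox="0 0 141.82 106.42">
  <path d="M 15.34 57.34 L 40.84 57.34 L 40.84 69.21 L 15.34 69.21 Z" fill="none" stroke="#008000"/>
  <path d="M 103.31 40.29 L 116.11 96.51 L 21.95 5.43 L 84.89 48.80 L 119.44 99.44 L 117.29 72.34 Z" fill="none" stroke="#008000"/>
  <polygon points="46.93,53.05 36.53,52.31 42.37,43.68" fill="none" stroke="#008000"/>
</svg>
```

Since the viewBox matches the mm dimensions, user units are millimetres directly. The only transform is the Y-flip y_m = 106.42 − y_svg.

Shape 1 is a rectangle drawn with `<path>`. Its stroke #008000 means cut at S904, F1120. After flipping Y the toolpath is (15.34,49.08) → (40.84,49.08) → (40.84,37.21) → (15.34,37.21) → (15.34,49.08), returning to the start.

Shape 2 is a closed polygon drawn with `<path>`. Its stroke #008000 means cut at S904, F1120. After flipping Y the toolpath is (103.31,66.13) → (116.11,9.91) → (21.95,100.99) → (84.89,57.62) → (119.44,6.98) → (117.29,34.08) → (103.31,66.13), returning to the start.

Shape 3 is a regular polygon drawn with `<polygon>`. Its stroke #008000 means cut at S904, F1120. After flipping Y the toolpath is (46.93,53.37) → (36.53,54.11) → (42.37,62.74) → (46.93,53.37), returning to the start.

(Gcodetools for Inkscape — laser output)
G21
G90
G00 X15.34 Y49.08
M3 S904
G1 X40.84 Y49.08 F1120
G1 X40.84 Y37.21
G1 X15.34 Y37.21
G1 X15.34 Y49.08
M5
G00 X103.31 Y66.13
M3 S904
G1 X116.11 Y9.91 F1120
G1 X21.95 Y100.99
G1 X84.89 Y57.62
G1 X119.44 Y6.98
G1 X117.29 Y34.08
G1 X103.31 Y66.13
M5
G00 X46.93 Y53.37
M3 S904
G1 X36.53 Y54.11 F1120
G1 X42.37 Y62.74
G1 X46.93 Y53.37
M5
G00 X0.00 Y0.00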